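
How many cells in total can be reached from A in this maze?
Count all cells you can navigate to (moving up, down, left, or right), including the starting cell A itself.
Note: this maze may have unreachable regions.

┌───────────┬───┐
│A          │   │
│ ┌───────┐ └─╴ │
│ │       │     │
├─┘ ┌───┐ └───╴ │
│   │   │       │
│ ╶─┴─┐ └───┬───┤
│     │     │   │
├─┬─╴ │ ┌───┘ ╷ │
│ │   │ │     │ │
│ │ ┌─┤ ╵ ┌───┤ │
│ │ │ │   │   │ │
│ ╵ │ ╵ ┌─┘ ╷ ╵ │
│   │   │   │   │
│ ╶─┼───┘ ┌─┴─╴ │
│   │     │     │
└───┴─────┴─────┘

Using BFS/flood-fill to find all reachable cells from A:
Maze size: 8 × 8 = 64 total cells
30 cell(s) are walled off and cannot be reached from A.
Reachable cells: 34

Reachable region (· marks reachable cells):

┌───────────┬───┐
│A · · · · ·│· ·│
│ ┌───────┐ └─╴ │
│·│· · · ·│· · ·│
├─┘ ┌───┐ └───╴ │
│· ·│   │· · · ·│
│ ╶─┴─┐ └───┬───┤
│· · ·│     │   │
├─┬─╴ │ ┌───┘ ╷ │
│·│· ·│ │     │ │
│ │ ┌─┤ ╵ ┌───┤ │
│·│·│ │   │   │ │
│ ╵ │ ╵ ┌─┘ ╷ ╵ │
│· ·│   │   │   │
│ ╶─┼───┘ ┌─┴─╴ │
│· ·│     │     │
└───┴─────┴─────┘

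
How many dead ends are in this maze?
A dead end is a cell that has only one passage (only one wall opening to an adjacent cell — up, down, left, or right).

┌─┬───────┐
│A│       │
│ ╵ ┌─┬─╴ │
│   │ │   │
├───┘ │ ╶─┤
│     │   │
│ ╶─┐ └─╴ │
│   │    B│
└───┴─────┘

Checking each cell for number of passages:

Dead ends found at positions:
  (0, 0)
  (1, 2)
  (3, 1)
Total dead ends: 3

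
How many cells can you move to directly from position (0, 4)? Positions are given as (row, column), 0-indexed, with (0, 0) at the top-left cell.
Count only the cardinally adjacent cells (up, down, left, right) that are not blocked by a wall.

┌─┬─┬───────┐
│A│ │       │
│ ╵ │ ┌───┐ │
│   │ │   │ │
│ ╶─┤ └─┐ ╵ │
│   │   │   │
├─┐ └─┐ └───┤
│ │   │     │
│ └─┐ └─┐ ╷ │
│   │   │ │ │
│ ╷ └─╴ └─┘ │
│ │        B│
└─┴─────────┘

Checking passable neighbors of (0, 4):
Neighbors: (0, 3), (0, 5)
Count: 2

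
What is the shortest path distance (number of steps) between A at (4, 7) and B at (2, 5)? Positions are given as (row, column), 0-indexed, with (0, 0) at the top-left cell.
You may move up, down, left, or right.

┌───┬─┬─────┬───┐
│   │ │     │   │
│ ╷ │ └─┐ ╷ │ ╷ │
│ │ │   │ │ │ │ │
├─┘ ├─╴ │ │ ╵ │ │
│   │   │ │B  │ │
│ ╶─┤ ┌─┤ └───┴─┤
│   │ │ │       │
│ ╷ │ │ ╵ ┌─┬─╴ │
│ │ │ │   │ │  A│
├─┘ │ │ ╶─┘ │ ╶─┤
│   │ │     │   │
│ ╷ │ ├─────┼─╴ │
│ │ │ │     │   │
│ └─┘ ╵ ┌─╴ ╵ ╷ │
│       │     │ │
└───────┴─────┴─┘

Finding path from (4, 7) to (2, 5):
Path: (4,7) → (3,7) → (3,6) → (3,5) → (3,4) → (2,4) → (1,4) → (0,4) → (0,5) → (1,5) → (2,5)
Distance: 10 steps

Solution:

┌───┬─┬─────┬───┐
│   │ │  ↱ ↓│   │
│ ╷ │ └─┐ ╷ │ ╷ │
│ │ │   │↑│↓│ │ │
├─┘ ├─╴ │ │ ╵ │ │
│   │   │↑│B  │ │
│ ╶─┤ ┌─┤ └───┴─┤
│   │ │ │↑ ← ← ↰│
│ ╷ │ │ ╵ ┌─┬─╴ │
│ │ │ │   │ │  A│
├─┘ │ │ ╶─┘ │ ╶─┤
│   │ │     │   │
│ ╷ │ ├─────┼─╴ │
│ │ │ │     │   │
│ └─┘ ╵ ┌─╴ ╵ ╷ │
│       │     │ │
└───────┴─────┴─┘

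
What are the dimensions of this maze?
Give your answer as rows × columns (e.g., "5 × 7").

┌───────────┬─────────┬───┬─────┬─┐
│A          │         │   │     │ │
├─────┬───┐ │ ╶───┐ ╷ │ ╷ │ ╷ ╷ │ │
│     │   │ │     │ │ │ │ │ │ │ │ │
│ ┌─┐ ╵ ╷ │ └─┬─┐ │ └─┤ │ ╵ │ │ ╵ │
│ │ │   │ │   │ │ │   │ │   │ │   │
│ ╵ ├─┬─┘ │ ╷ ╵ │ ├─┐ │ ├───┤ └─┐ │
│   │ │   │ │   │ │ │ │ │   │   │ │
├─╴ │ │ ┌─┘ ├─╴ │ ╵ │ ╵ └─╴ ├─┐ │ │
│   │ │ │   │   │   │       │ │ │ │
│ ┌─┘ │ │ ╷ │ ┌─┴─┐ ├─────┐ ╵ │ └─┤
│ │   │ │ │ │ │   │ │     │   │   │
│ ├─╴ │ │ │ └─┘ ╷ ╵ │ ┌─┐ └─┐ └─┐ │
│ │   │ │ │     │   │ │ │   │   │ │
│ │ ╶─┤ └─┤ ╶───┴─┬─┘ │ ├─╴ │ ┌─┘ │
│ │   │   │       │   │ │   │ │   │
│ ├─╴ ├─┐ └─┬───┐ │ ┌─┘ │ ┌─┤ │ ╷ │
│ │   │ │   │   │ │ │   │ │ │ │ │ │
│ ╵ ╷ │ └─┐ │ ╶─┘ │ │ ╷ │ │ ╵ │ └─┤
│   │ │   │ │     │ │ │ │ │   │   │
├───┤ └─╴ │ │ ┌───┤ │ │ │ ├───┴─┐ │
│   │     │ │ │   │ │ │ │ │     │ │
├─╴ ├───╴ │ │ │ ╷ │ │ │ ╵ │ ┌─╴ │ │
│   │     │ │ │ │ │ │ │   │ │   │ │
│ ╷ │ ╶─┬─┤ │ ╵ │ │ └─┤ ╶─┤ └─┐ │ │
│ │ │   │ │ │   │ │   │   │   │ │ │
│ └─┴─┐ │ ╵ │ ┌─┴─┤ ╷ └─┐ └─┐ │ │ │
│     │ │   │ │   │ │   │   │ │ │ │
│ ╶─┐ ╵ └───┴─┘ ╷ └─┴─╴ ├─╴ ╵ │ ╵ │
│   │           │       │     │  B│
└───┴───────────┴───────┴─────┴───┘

Counting the maze dimensions:
Rows (vertical): 15
Columns (horizontal): 17
Dimensions: 15 × 17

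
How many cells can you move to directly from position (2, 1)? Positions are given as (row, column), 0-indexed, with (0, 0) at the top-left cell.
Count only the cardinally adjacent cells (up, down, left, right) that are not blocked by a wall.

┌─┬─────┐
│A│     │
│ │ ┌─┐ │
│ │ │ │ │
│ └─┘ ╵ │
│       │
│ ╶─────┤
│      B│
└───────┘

Checking passable neighbors of (2, 1):
Neighbors: (2, 0), (2, 2)
Count: 2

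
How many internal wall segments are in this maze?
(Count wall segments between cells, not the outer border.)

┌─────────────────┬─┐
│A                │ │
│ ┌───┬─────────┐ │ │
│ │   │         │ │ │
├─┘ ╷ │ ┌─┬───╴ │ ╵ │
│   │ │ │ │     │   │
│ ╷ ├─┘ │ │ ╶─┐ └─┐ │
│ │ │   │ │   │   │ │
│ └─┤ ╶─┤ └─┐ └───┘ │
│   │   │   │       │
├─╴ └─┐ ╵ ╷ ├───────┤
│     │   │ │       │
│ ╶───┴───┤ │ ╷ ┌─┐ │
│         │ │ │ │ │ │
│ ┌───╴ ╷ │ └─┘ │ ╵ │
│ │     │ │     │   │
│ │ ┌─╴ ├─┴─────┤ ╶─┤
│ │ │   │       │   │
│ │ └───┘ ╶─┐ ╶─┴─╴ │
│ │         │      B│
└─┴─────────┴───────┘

Counting internal wall segments:
Total internal walls: 81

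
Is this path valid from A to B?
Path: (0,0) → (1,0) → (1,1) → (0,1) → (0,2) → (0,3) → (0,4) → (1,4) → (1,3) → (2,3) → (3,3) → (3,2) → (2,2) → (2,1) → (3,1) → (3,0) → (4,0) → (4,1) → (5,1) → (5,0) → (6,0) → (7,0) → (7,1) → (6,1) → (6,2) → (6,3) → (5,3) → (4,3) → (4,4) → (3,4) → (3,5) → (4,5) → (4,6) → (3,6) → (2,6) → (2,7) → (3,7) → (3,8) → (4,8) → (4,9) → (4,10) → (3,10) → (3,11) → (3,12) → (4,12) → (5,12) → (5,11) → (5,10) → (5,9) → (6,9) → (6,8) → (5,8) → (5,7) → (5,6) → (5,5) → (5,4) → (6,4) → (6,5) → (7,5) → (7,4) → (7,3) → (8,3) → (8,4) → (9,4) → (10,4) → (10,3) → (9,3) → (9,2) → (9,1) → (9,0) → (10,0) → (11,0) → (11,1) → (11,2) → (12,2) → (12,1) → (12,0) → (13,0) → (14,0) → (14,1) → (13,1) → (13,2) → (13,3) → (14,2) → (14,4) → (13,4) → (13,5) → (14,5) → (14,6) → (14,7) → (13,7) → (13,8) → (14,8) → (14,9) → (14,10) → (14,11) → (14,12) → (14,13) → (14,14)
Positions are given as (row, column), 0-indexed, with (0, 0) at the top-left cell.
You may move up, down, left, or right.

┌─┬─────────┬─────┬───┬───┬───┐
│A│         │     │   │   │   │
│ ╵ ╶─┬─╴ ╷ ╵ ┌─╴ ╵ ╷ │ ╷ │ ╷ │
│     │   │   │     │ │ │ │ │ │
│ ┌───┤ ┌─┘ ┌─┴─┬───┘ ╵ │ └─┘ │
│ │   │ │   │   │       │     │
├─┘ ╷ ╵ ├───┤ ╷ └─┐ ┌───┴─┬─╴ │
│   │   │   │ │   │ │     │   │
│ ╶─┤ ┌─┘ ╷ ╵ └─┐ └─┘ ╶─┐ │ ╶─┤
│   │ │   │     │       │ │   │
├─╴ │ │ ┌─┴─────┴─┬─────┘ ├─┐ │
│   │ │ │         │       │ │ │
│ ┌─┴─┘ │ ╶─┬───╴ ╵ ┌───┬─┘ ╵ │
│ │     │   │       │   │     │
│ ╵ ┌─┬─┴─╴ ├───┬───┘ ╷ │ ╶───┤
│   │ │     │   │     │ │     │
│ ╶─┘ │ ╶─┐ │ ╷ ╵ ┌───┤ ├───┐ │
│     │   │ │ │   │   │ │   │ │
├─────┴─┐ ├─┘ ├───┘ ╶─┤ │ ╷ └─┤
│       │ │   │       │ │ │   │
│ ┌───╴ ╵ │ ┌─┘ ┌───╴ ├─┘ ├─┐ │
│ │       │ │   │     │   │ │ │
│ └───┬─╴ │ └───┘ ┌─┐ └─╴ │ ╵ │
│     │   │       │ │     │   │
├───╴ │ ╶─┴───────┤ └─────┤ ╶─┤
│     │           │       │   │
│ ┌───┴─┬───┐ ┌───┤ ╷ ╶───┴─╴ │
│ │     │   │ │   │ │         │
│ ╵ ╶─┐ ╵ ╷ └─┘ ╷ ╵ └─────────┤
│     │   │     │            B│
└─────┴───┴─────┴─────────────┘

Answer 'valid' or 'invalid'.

Checking path validity:
Result: Invalid move at step 83: cannot move from (13, 3) to (14, 2).

invalid

Correct solution:

┌─┬─────────┬─────┬───┬───┬───┐
│A│↱ → → ↓  │     │   │   │   │
│ ╵ ╶─┬─╴ ╷ ╵ ┌─╴ ╵ ╷ │ ╷ │ ╷ │
│↳ ↑  │↓ ↲│   │     │ │ │ │ │ │
│ ┌───┤ ┌─┘ ┌─┴─┬───┘ ╵ │ └─┘ │
│ │↓ ↰│↓│   │↱ ↓│       │     │
├─┘ ╷ ╵ ├───┤ ╷ └─┐ ┌───┴─┬─╴ │
│↓ ↲│↑ ↲│↱ ↓│↑│↳ ↓│ │↱ → ↓│   │
│ ╶─┤ ┌─┘ ╷ ╵ └─┐ └─┘ ╶─┐ │ ╶─┤
│↳ ↓│ │↱ ↑│↳ ↑  │↳ → ↑  │↓│   │
├─╴ │ │ ┌─┴─────┴─┬─────┘ ├─┐ │
│↓ ↲│ │↑│↓ ← ← ← ↰│↓ ← ← ↲│ │ │
│ ┌─┴─┘ │ ╶─┬───╴ ╵ ┌───┬─┘ ╵ │
│↓│↱ → ↑│↳ ↓│    ↑ ↲│   │     │
│ ╵ ┌─┬─┴─╴ ├───┬───┘ ╷ │ ╶───┤
│↳ ↑│ │↓ ← ↲│   │     │ │     │
│ ╶─┘ │ ╶─┐ │ ╷ ╵ ┌───┤ ├───┐ │
│     │↳ ↓│ │ │   │   │ │   │ │
├─────┴─┐ ├─┘ ├───┘ ╶─┤ │ ╷ └─┤
│↓ ← ← ↰│↓│   │       │ │ │   │
│ ┌───╴ ╵ │ ┌─┘ ┌───╴ ├─┘ ├─┐ │
│↓│    ↑ ↲│ │   │     │   │ │ │
│ └───┬─╴ │ └───┘ ┌─┐ └─╴ │ ╵ │
│↳ → ↓│   │       │ │     │   │
├───╴ │ ╶─┴───────┤ └─────┤ ╶─┤
│↓ ← ↲│           │       │   │
│ ┌───┴─┬───┐ ┌───┤ ╷ ╶───┴─╴ │
│↓│↱ → ↓│↱ ↓│ │↱ ↓│ │         │
│ ╵ ╶─┐ ╵ ╷ └─┘ ╷ ╵ └─────────┤
│↳ ↑  │↳ ↑│↳ → ↑│↳ → → → → → B│
└─────┴───┴─────┴─────────────┘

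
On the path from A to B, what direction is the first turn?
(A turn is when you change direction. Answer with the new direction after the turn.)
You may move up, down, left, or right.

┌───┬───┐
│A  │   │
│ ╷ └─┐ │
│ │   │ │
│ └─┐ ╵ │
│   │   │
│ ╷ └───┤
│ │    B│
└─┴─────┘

Directions: down, down, right, down, right, right
First turn direction: right

Solution:

┌───┬───┐
│A  │   │
│ ╷ └─┐ │
│↓│   │ │
│ └─┐ ╵ │
│↳ ↓│   │
│ ╷ └───┤
│ │↳ → B│
└─┴─────┘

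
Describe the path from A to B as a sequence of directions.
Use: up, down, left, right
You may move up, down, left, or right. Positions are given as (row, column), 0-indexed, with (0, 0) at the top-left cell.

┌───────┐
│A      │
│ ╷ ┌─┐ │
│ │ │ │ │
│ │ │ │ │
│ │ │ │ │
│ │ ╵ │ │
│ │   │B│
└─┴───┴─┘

Finding the path and converting it to directions:
Path through cells: (0,0) → (0,1) → (0,2) → (0,3) → (1,3) → (2,3) → (3,3)
Directions: right, right, right, down, down, down

Solution:

┌───────┐
│A → → ↓│
│ ╷ ┌─┐ │
│ │ │ │↓│
│ │ │ │ │
│ │ │ │↓│
│ │ ╵ │ │
│ │   │B│
└─┴───┴─┘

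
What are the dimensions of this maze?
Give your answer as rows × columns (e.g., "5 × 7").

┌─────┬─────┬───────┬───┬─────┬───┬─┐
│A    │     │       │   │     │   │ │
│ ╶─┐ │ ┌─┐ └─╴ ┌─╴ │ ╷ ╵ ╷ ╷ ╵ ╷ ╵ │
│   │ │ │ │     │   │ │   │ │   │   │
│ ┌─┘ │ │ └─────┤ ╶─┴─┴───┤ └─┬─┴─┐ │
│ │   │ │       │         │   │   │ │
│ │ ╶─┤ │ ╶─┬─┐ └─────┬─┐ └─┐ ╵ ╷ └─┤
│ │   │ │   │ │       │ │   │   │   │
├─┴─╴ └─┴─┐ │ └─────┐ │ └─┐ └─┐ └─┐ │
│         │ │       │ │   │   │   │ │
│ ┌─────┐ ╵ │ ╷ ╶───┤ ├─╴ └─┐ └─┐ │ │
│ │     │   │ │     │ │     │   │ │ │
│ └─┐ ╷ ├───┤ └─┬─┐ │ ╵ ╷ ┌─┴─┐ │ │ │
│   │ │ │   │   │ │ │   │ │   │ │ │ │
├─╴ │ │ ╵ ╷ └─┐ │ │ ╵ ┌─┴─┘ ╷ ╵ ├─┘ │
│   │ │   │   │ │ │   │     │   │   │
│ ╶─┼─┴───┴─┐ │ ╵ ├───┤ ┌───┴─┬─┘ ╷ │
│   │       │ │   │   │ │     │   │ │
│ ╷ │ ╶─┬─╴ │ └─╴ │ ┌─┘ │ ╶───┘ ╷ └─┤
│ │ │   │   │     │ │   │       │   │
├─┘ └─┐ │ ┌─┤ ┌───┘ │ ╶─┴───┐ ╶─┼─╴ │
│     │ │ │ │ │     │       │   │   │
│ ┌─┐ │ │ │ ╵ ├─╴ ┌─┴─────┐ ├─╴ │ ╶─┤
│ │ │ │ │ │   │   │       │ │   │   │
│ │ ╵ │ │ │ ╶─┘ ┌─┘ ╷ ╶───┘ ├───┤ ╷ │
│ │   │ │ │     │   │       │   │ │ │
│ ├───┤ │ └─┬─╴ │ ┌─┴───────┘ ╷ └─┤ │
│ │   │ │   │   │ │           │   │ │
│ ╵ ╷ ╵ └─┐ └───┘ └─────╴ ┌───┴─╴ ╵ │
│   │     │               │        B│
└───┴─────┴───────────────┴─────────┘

Counting the maze dimensions:
Rows (vertical): 15
Columns (horizontal): 18
Dimensions: 15 × 18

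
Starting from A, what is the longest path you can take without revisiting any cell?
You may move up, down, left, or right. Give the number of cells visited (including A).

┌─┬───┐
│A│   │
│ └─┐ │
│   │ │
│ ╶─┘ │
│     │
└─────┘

Finding longest simple path using DFS:
Start: (0, 0)
Longest path visits 8 cells
Path: A → down → down → right → right → up → up → left

Solution:

┌─┬───┐
│A│B ↰│
│ └─┐ │
│↓  │↑│
│ ╶─┘ │
│↳ → ↑│
└─────┘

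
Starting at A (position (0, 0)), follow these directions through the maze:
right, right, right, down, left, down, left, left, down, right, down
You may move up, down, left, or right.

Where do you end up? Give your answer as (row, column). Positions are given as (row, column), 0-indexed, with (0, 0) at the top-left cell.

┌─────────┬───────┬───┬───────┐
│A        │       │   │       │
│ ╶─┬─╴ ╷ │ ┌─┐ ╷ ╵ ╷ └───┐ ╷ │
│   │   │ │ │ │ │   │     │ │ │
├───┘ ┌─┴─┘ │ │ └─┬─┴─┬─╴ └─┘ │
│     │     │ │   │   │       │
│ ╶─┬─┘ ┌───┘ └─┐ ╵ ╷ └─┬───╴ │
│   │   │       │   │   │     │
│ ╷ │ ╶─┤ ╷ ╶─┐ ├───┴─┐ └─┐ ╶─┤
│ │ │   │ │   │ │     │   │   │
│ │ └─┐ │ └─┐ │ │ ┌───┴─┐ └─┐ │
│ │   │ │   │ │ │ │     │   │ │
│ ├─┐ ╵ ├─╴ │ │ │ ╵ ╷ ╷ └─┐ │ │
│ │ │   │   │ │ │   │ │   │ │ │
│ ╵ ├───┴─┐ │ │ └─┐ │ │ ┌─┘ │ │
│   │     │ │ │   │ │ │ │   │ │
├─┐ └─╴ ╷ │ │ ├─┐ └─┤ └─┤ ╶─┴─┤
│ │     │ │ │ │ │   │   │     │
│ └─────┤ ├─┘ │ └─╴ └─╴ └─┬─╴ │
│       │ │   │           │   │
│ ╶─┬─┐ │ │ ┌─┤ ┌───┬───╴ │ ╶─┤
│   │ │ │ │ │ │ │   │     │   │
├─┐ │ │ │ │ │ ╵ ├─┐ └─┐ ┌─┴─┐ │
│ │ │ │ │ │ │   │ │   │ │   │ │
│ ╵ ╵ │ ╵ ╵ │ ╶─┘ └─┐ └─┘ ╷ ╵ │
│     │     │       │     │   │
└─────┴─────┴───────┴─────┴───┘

Following directions step by step:
Start: (0, 0)
  right: (0, 0) → (0, 1)
  right: (0, 1) → (0, 2)
  right: (0, 2) → (0, 3)
  down: (0, 3) → (1, 3)
  left: (1, 3) → (1, 2)
  down: (1, 2) → (2, 2)
  left: (2, 2) → (2, 1)
  left: (2, 1) → (2, 0)
  down: (2, 0) → (3, 0)
  right: (3, 0) → (3, 1)
  down: (3, 1) → (4, 1)
Final position: (4, 1)

Path taken:

┌─────────┬───────┬───┬───────┐
│A → → ↓  │       │   │       │
│ ╶─┬─╴ ╷ │ ┌─┐ ╷ ╵ ╷ └───┐ ╷ │
│   │↓ ↲│ │ │ │ │   │     │ │ │
├───┘ ┌─┴─┘ │ │ └─┬─┴─┬─╴ └─┘ │
│↓ ← ↲│     │ │   │   │       │
│ ╶─┬─┘ ┌───┘ └─┐ ╵ ╷ └─┬───╴ │
│↳ ↓│   │       │   │   │     │
│ ╷ │ ╶─┤ ╷ ╶─┐ ├───┴─┐ └─┐ ╶─┤
│ │B│   │ │   │ │     │   │   │
│ │ └─┐ │ └─┐ │ │ ┌───┴─┐ └─┐ │
│ │   │ │   │ │ │ │     │   │ │
│ ├─┐ ╵ ├─╴ │ │ │ ╵ ╷ ╷ └─┐ │ │
│ │ │   │   │ │ │   │ │   │ │ │
│ ╵ ├───┴─┐ │ │ └─┐ │ │ ┌─┘ │ │
│   │     │ │ │   │ │ │ │   │ │
├─┐ └─╴ ╷ │ │ ├─┐ └─┤ └─┤ ╶─┴─┤
│ │     │ │ │ │ │   │   │     │
│ └─────┤ ├─┘ │ └─╴ └─╴ └─┬─╴ │
│       │ │   │           │   │
│ ╶─┬─┐ │ │ ┌─┤ ┌───┬───╴ │ ╶─┤
│   │ │ │ │ │ │ │   │     │   │
├─┐ │ │ │ │ │ ╵ ├─┐ └─┐ ┌─┴─┐ │
│ │ │ │ │ │ │   │ │   │ │   │ │
│ ╵ ╵ │ ╵ ╵ │ ╶─┘ └─┐ └─┘ ╷ ╵ │
│     │     │       │     │   │
└─────┴─────┴───────┴─────┴───┘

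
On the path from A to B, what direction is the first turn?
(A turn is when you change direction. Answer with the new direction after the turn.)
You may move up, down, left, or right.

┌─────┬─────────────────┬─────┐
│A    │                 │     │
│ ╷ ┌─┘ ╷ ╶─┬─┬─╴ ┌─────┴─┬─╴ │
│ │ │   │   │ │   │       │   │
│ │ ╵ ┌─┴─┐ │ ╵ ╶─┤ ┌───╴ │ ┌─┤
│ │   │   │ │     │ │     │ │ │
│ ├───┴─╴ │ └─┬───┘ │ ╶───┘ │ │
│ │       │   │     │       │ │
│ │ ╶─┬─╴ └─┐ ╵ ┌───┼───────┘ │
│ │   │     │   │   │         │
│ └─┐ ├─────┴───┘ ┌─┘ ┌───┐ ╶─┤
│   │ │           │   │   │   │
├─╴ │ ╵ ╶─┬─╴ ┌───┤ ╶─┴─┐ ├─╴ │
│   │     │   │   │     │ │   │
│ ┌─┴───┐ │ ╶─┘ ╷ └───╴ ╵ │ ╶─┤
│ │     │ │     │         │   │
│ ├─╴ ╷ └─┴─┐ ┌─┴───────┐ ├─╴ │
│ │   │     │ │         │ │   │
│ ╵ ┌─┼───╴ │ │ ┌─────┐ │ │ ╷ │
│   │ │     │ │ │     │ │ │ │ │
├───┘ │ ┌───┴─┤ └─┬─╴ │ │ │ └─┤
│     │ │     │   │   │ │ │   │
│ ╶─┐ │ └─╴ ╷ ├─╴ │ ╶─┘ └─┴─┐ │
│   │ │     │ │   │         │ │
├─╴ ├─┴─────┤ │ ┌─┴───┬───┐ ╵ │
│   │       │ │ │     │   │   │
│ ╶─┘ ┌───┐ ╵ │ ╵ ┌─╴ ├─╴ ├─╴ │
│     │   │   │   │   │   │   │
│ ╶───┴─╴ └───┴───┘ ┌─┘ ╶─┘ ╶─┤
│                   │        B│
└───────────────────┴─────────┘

Directions: down, down, down, down, down, right, down, left, down, down, down, right, up, right, up, right, down, right, right, down, left, left, down, down, right, right, up, right, down, down, down, left, up, left, left, left, down, left, left, down, right, right, right, right, right, right, right, right, right, up, right, up, left, left, down, left, up, up, right, up, left, up, up, right, right, right, right, down, down, down, right, right, down, right, down, left, down, right
First turn direction: right

Solution:

┌─────┬─────────────────┬─────┐
│A    │                 │     │
│ ╷ ┌─┘ ╷ ╶─┬─┬─╴ ┌─────┴─┬─╴ │
│↓│ │   │   │ │   │       │   │
│ │ ╵ ┌─┴─┐ │ ╵ ╶─┤ ┌───╴ │ ┌─┤
│↓│   │   │ │     │ │     │ │ │
│ ├───┴─╴ │ └─┬───┘ │ ╶───┘ │ │
│↓│       │   │     │       │ │
│ │ ╶─┬─╴ └─┐ ╵ ┌───┼───────┘ │
│↓│   │     │   │   │         │
│ └─┐ ├─────┴───┘ ┌─┘ ┌───┐ ╶─┤
│↳ ↓│ │           │   │   │   │
├─╴ │ ╵ ╶─┬─╴ ┌───┤ ╶─┴─┐ ├─╴ │
│↓ ↲│     │   │   │     │ │   │
│ ┌─┴───┐ │ ╶─┘ ╷ └───╴ ╵ │ ╶─┤
│↓│  ↱ ↓│ │     │         │   │
│ ├─╴ ╷ └─┴─┐ ┌─┴───────┐ ├─╴ │
│↓│↱ ↑│↳ → ↓│ │↱ → → → ↓│ │   │
│ ╵ ┌─┼───╴ │ │ ┌─────┐ │ │ ╷ │
│↳ ↑│ │↓ ← ↲│ │↑│     │↓│ │ │ │
├───┘ │ ┌───┴─┤ └─┬─╴ │ │ │ └─┤
│     │↓│  ↱ ↓│↑ ↰│   │↓│ │   │
│ ╶─┐ │ └─╴ ╷ ├─╴ │ ╶─┘ └─┴─┐ │
│   │ │↳ → ↑│↓│↱ ↑│    ↳ → ↓│ │
├─╴ ├─┴─────┤ │ ┌─┴───┬───┐ ╵ │
│   │↓ ← ← ↰│↓│↑│↓ ← ↰│   │↳ ↓│
│ ╶─┘ ┌───┐ ╵ │ ╵ ┌─╴ ├─╴ ├─╴ │
│↓ ← ↲│   │↑ ↲│↑ ↲│↱ ↑│   │↓ ↲│
│ ╶───┴─╴ └───┴───┘ ┌─┘ ╶─┘ ╶─┤
│↳ → → → → → → → → ↑│      ↳ B│
└───────────────────┴─────────┘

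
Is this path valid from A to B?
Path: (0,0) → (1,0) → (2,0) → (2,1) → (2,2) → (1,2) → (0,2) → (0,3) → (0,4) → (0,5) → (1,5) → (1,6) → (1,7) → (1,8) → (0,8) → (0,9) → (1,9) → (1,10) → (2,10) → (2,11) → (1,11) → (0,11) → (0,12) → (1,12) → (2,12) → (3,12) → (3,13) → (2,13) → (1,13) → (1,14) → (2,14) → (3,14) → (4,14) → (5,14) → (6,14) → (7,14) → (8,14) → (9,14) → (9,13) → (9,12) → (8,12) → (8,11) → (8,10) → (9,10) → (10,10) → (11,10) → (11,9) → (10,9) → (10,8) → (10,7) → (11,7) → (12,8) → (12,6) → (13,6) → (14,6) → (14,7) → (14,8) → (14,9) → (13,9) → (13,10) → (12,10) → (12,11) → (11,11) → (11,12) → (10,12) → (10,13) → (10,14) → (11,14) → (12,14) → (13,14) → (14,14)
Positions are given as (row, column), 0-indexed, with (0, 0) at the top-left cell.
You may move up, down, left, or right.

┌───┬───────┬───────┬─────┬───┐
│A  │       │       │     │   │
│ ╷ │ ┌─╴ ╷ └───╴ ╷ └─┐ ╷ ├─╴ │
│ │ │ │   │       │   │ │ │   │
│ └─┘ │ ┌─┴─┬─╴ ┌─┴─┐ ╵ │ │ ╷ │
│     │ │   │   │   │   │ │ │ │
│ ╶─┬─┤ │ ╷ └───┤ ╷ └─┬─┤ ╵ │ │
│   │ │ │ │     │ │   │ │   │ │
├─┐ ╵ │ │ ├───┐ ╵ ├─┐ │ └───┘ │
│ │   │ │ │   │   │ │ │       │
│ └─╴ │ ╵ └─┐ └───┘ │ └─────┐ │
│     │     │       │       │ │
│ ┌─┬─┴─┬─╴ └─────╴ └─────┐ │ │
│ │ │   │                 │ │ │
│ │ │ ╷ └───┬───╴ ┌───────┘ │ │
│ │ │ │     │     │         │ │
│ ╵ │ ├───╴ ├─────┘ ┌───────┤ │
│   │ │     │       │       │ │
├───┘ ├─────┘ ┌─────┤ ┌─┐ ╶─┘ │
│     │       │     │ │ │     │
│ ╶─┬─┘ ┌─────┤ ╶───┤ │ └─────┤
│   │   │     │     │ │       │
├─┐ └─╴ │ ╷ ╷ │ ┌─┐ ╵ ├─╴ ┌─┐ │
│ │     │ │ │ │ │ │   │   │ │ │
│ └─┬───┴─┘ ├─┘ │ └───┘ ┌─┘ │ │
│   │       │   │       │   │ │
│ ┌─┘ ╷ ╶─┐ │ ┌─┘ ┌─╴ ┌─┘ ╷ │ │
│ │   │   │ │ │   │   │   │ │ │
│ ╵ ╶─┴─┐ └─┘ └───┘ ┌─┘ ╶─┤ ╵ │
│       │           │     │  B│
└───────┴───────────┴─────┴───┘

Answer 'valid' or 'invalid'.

Checking path validity:
Result: Invalid move at step 51: cannot move from (11, 7) to (12, 8).

invalid

Correct solution:

┌───┬───────┬───────┬─────┬───┐
│A  │↱ → → ↓│    ↱ ↓│  ↱ ↓│   │
│ ╷ │ ┌─╴ ╷ └───╴ ╷ └─┐ ╷ ├─╴ │
│↓│ │↑│   │↳ → → ↑│↳ ↓│↑│↓│↱ ↓│
│ └─┘ │ ┌─┴─┬─╴ ┌─┴─┐ ╵ │ │ ╷ │
│↳ → ↑│ │   │   │   │↳ ↑│↓│↑│↓│
│ ╶─┬─┤ │ ╷ └───┤ ╷ └─┬─┤ ╵ │ │
│   │ │ │ │     │ │   │ │↳ ↑│↓│
├─┐ ╵ │ │ ├───┐ ╵ ├─┐ │ └───┘ │
│ │   │ │ │   │   │ │ │      ↓│
│ └─╴ │ ╵ └─┐ └───┘ │ └─────┐ │
│     │     │       │       │↓│
│ ┌─┬─┴─┬─╴ └─────╴ └─────┐ │ │
│ │ │   │                 │ │↓│
│ │ │ ╷ └───┬───╴ ┌───────┘ │ │
│ │ │ │     │     │         │↓│
│ ╵ │ ├───╴ ├─────┘ ┌───────┤ │
│   │ │     │       │↓ ← ↰  │↓│
├───┘ ├─────┘ ┌─────┤ ┌─┐ ╶─┘ │
│     │       │     │↓│ │↑ ← ↲│
│ ╶─┬─┘ ┌─────┤ ╶───┤ │ └─────┤
│   │   │     │↓ ← ↰│↓│  ↱ → ↓│
├─┐ └─╴ │ ╷ ╷ │ ┌─┐ ╵ ├─╴ ┌─┐ │
│ │     │ │ │ │↓│ │↑ ↲│↱ ↑│ │↓│
│ └─┬───┴─┘ ├─┘ │ └───┘ ┌─┘ │ │
│   │       │↓ ↲│    ↱ ↑│   │↓│
│ ┌─┘ ╷ ╶─┐ │ ┌─┘ ┌─╴ ┌─┘ ╷ │ │
│ │   │   │ │↓│   │↱ ↑│   │ │↓│
│ ╵ ╶─┴─┐ └─┘ └───┘ ┌─┘ ╶─┤ ╵ │
│       │    ↳ → → ↑│     │  B│
└───────┴───────────┴─────┴───┘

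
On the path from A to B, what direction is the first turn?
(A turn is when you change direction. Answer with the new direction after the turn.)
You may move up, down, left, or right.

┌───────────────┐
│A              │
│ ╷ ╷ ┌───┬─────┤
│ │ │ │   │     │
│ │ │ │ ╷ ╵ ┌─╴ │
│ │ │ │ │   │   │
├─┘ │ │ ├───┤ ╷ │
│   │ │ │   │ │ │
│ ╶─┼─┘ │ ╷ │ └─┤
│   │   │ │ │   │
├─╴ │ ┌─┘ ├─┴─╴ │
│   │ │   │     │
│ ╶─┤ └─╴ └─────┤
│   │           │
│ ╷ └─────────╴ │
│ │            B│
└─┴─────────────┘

Directions: right, down, down, down, left, down, right, down, left, down, right, down, right, right, right, right, right, right
First turn direction: down

Solution:

┌───────────────┐
│A ↓            │
│ ╷ ╷ ┌───┬─────┤
│ │↓│ │   │     │
│ │ │ │ ╷ ╵ ┌─╴ │
│ │↓│ │ │   │   │
├─┘ │ │ ├───┤ ╷ │
│↓ ↲│ │ │   │ │ │
│ ╶─┼─┘ │ ╷ │ └─┤
│↳ ↓│   │ │ │   │
├─╴ │ ┌─┘ ├─┴─╴ │
│↓ ↲│ │   │     │
│ ╶─┤ └─╴ └─────┤
│↳ ↓│           │
│ ╷ └─────────╴ │
│ │↳ → → → → → B│
└─┴─────────────┘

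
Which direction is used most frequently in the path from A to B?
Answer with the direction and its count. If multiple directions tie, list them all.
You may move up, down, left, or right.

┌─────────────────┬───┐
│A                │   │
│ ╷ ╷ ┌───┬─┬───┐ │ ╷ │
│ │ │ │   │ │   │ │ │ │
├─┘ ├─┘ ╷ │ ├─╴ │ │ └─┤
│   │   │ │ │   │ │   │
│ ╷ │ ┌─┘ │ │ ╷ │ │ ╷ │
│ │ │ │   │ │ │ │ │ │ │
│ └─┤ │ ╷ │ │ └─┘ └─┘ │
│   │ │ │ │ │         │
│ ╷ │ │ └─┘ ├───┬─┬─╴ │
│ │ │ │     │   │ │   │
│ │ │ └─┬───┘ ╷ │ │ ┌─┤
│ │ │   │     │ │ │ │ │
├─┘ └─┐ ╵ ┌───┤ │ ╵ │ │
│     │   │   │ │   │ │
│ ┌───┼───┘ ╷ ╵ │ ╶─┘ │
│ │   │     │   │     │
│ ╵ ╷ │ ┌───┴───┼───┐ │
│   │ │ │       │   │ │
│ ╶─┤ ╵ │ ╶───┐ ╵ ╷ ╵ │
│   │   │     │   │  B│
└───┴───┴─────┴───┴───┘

Directions: right, right, right, right, right, right, right, right, down, down, down, down, right, right, down, left, down, down, left, down, right, right, down, down
Counts: {'right': 12, 'down': 10, 'left': 2}
Most common: right (12 times)

Solution:

┌─────────────────┬───┐
│A → → → → → → → ↓│   │
│ ╷ ╷ ┌───┬─┬───┐ │ ╷ │
│ │ │ │   │ │   │↓│ │ │
├─┘ ├─┘ ╷ │ ├─╴ │ │ └─┤
│   │   │ │ │   │↓│   │
│ ╷ │ ┌─┘ │ │ ╷ │ │ ╷ │
│ │ │ │   │ │ │ │↓│ │ │
│ └─┤ │ ╷ │ │ └─┘ └─┘ │
│   │ │ │ │ │    ↳ → ↓│
│ ╷ │ │ └─┘ ├───┬─┬─╴ │
│ │ │ │     │   │ │↓ ↲│
│ │ │ └─┬───┘ ╷ │ │ ┌─┤
│ │ │   │     │ │ │↓│ │
├─┘ └─┐ ╵ ┌───┤ │ ╵ │ │
│     │   │   │ │↓ ↲│ │
│ ┌───┼───┘ ╷ ╵ │ ╶─┘ │
│ │   │     │   │↳ → ↓│
│ ╵ ╷ │ ┌───┴───┼───┐ │
│   │ │ │       │   │↓│
│ ╶─┤ ╵ │ ╶───┐ ╵ ╷ ╵ │
│   │   │     │   │  B│
└───┴───┴─────┴───┴───┘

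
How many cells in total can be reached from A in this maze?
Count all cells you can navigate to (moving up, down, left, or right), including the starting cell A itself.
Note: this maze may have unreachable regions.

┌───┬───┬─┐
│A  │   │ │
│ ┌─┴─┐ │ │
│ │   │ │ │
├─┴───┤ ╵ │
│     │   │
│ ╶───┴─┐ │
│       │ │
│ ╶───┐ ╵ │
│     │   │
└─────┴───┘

Using BFS/flood-fill to find all reachable cells from A:
Maze size: 5 × 5 = 25 total cells
22 cell(s) are walled off and cannot be reached from A.
Reachable cells: 3

Reachable region (· marks reachable cells):

┌───┬───┬─┐
│A ·│   │ │
│ ┌─┴─┐ │ │
│·│   │ │ │
├─┴───┤ ╵ │
│     │   │
│ ╶───┴─┐ │
│       │ │
│ ╶───┐ ╵ │
│     │   │
└─────┴───┘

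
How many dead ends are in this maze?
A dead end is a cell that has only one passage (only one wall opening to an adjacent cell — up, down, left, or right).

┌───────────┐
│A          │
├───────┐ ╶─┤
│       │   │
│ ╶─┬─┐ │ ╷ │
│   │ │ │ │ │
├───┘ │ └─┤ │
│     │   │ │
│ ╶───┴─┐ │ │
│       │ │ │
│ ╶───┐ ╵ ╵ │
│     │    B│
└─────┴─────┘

Checking each cell for number of passages:

Dead ends found at positions:
  (0, 0)
  (0, 5)
  (2, 1)
  (2, 2)
  (2, 4)
  (5, 2)
Total dead ends: 6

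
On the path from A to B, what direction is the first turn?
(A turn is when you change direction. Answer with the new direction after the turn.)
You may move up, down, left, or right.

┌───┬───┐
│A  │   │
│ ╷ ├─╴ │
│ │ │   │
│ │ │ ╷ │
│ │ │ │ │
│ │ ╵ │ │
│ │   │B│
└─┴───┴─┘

Directions: right, down, down, down, right, up, up, right, down, down
First turn direction: down

Solution:

┌───┬───┐
│A ↓│   │
│ ╷ ├─╴ │
│ │↓│↱ ↓│
│ │ │ ╷ │
│ │↓│↑│↓│
│ │ ╵ │ │
│ │↳ ↑│B│
└─┴───┴─┘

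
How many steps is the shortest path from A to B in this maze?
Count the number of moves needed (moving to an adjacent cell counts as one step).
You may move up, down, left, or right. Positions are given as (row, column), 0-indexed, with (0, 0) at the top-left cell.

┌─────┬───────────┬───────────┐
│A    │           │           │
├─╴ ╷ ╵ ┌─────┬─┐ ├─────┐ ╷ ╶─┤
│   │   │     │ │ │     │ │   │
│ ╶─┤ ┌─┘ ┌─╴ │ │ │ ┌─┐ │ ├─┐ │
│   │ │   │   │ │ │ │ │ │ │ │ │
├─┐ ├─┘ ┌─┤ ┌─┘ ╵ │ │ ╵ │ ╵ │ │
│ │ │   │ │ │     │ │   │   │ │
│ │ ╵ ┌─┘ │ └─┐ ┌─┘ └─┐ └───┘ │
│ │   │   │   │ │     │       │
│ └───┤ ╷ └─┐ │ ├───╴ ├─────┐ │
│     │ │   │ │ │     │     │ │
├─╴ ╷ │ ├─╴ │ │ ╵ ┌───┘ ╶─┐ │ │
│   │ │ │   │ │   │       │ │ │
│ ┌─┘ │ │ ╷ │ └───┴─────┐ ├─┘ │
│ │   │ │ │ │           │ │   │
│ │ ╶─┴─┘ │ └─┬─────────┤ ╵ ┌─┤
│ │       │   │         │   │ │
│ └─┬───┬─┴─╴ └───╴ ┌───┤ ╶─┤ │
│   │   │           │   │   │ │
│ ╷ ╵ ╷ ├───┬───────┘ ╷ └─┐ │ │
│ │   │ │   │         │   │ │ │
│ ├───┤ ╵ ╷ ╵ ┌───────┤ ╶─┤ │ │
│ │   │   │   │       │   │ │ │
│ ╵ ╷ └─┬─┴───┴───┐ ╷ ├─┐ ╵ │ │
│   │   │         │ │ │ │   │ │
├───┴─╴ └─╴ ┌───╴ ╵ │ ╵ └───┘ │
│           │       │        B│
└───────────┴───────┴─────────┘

Using BFS to find shortest path:
Start: (0, 0), End: (13, 14)
Path found:
(0,0) → (0,1) → (0,2) → (1,2) → (1,3) → (0,3) → (0,4) → (0,5) → (0,6) → (0,7) → (0,8) → (1,8) → (2,8) → (3,8) → (3,7) → (4,7) → (5,7) → (6,7) → (6,8) → (5,8) → (5,9) → (5,10) → (4,10) → (4,9) → (3,9) → (2,9) → (1,9) → (1,10) → (1,11) → (2,11) → (3,11) → (4,11) → (4,12) → (4,13) → (4,14) → (5,14) → (6,14) → (7,14) → (7,13) → (8,13) → (8,12) → (9,12) → (9,13) → (10,13) → (11,13) → (12,13) → (12,12) → (11,12) → (11,11) → (10,11) → (9,11) → (9,10) → (10,10) → (10,9) → (10,8) → (10,7) → (10,6) → (11,6) → (11,5) → (10,5) → (10,4) → (11,4) → (11,3) → (10,3) → (9,3) → (9,2) → (10,2) → (10,1) → (9,1) → (9,0) → (10,0) → (11,0) → (12,0) → (12,1) → (11,1) → (11,2) → (12,2) → (12,3) → (13,3) → (13,4) → (13,5) → (12,5) → (12,6) → (12,7) → (12,8) → (13,8) → (13,9) → (12,9) → (11,9) → (11,10) → (12,10) → (13,10) → (13,11) → (13,12) → (13,13) → (13,14)
Number of steps: 95

Solution:

┌─────┬───────────┬───────────┐
│A → ↓│↱ → → → → ↓│           │
├─╴ ╷ ╵ ┌─────┬─┐ ├─────┐ ╷ ╶─┤
│   │↳ ↑│     │ │↓│↱ → ↓│ │   │
│ ╶─┤ ┌─┘ ┌─╴ │ │ │ ┌─┐ │ ├─┐ │
│   │ │   │   │ │↓│↑│ │↓│ │ │ │
├─┐ ├─┘ ┌─┤ ┌─┘ ╵ │ │ ╵ │ ╵ │ │
│ │ │   │ │ │  ↓ ↲│↑│  ↓│   │ │
│ │ ╵ ┌─┘ │ └─┐ ┌─┘ └─┐ └───┘ │
│ │   │   │   │↓│  ↑ ↰│↳ → → ↓│
│ └───┤ ╷ └─┐ │ ├───╴ ├─────┐ │
│     │ │   │ │↓│↱ → ↑│     │↓│
├─╴ ╷ │ ├─╴ │ │ ╵ ┌───┘ ╶─┐ │ │
│   │ │ │   │ │↳ ↑│       │ │↓│
│ ┌─┘ │ │ ╷ │ └───┴─────┐ ├─┘ │
│ │   │ │ │ │           │ │↓ ↲│
│ │ ╶─┴─┘ │ └─┬─────────┤ ╵ ┌─┤
│ │       │   │         │↓ ↲│ │
│ └─┬───┬─┴─╴ └───╴ ┌───┤ ╶─┤ │
│↓ ↰│↓ ↰│           │↓ ↰│↳ ↓│ │
│ ╷ ╵ ╷ ├───┬───────┘ ╷ └─┐ │ │
│↓│↑ ↲│↑│↓ ↰│↓ ← ← ← ↲│↑  │↓│ │
│ ├───┤ ╵ ╷ ╵ ┌───────┤ ╶─┤ │ │
│↓│↱ ↓│↑ ↲│↑ ↲│    ↱ ↓│↑ ↰│↓│ │
│ ╵ ╷ └─┬─┴───┴───┐ ╷ ├─┐ ╵ │ │
│↳ ↑│↳ ↓│  ↱ → → ↓│↑│↓│ │↑ ↲│ │
├───┴─╴ └─╴ ┌───╴ ╵ │ ╵ └───┘ │
│      ↳ → ↑│    ↳ ↑│↳ → → → B│
└───────────┴───────┴─────────┘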